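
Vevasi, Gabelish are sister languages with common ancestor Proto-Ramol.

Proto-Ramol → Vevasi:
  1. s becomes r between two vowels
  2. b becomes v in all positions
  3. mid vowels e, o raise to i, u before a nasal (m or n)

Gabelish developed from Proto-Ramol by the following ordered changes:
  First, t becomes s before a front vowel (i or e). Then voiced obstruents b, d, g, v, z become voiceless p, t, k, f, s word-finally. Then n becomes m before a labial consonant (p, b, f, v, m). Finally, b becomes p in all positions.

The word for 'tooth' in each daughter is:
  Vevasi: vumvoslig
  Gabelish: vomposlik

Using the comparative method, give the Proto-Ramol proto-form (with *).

Position 2: Vevasi has u, Gabelish has o. Gabelish preserves o here (none of its changes turn any other segment into o), so the proto-segment is *o.
Position 4: Vevasi has v, Gabelish has p. Taking the neighbouring segments as reconstructed: Vevasi v could go back to *b or *v; Gabelish p could go back to *p or *b — the one source consistent with every daughter is *b.
Continuing position by position gives *vomboslig; check it forward:
Vevasi: *vomboslig > vomvoslig > vumvoslig  (by unconditioned shift, pre-nasal raising)
Gabelish: *vomboslig > vomboslik > vomposlik  (by final devoicing, unconditioned shift)
*vomboslig is the unique common source.

*vomboslig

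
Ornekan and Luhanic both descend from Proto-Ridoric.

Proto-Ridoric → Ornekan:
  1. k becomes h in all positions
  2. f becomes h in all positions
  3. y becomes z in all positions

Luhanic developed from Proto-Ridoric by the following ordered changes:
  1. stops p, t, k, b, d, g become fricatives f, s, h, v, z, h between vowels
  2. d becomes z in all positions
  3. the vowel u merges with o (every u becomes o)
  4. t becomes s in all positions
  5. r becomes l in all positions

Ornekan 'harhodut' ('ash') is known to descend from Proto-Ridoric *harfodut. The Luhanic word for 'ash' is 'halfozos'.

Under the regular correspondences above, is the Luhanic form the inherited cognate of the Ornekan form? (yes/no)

Derive the expected Luhanic reflex of *harfodut:
Luhanic: start from *harfodut.
  rule 1 (intervocalic lenition): harfodut → harfozut
  rule 2: no change — harfozut
  rule 3 (vowel merger): harfozut → harfozot
  rule 4 (unconditioned shift): harfozot → harfozos
  rule 5 (unconditioned shift): harfozos → halfozos
  ⇒ Luhanic halfozos
Luhanic 'halfozos' matches the regular reflex exactly, so the pair is cognate.

yes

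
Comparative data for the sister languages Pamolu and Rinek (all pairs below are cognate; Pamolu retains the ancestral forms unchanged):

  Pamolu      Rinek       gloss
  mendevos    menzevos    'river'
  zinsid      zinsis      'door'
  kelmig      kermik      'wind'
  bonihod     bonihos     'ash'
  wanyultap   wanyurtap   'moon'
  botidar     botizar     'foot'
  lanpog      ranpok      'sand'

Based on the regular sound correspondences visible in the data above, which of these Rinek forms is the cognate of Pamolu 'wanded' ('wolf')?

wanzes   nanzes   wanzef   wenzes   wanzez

mendevos ~ menzevos — Pamolu d corresponds to Rinek z after a consonant, before a front vowel.
zinsid ~ zinsis, bonihod ~ bonihos — Pamolu d corresponds to Rinek s word-finally.
Applying these to Pamolu 'wanded':
  wanded → wanzed   (d→z after a consonant, before a front vowel)
  wanzed → wanzes   (d→s word-finally)
So the Rinek cognate is 'wanzes'.

wanzes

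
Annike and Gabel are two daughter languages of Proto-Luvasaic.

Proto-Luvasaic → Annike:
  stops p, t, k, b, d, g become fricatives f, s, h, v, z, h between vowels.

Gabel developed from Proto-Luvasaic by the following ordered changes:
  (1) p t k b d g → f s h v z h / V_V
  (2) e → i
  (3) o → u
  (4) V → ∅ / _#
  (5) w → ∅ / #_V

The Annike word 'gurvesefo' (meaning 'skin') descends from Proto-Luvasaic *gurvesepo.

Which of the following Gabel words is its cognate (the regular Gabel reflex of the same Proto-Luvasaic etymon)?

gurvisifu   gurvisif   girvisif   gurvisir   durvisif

gurvisif

Gabel: *gurvesepo > gurvesefo > gurvisifo > gurvisifu > gurvisif  (by intervocalic lenition, vowel merger, vowel merger, apocope)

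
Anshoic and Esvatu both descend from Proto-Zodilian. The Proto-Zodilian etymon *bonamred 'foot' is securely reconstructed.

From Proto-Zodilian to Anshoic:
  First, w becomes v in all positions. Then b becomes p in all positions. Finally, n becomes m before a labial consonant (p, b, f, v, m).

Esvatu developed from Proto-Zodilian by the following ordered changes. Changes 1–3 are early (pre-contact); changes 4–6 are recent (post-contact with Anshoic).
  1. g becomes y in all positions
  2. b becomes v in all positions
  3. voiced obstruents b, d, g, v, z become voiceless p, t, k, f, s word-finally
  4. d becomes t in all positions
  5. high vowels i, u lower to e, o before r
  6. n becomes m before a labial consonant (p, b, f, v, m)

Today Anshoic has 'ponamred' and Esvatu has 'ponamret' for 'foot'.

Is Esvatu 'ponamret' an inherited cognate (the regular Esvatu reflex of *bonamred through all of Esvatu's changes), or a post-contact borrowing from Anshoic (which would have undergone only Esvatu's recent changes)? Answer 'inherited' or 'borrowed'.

borrowed

If inherited, *bonamred would pass through all of Esvatu's changes:
Esvatu: *bonamred
  bonamred (rule 1 does not apply)
  bonamred → vonamred   [unconditioned shift]
  vonamred → vonamret   [final devoicing]
  vonamret (rule 4 does not apply)
  vonamret (rule 5 does not apply)
  vonamret (rule 6 does not apply)
  giving Esvatu vonamret.
If borrowed from Anshoic 'ponamred' after the early changes, it would undergo only the recent ones:
  rule 4 (unconditioned shift): ponamred → ponamret
  rule 5 (pre-rhotic lowering): no change (ponamret)
  rule 6 (nasal place assimilation): no change (ponamret)
  ⇒ as a loan: ponamret
Esvatu 'ponamret' matches the loan outcome 'ponamret', not the inherited 'vonamret' — it skipped the early Esvatu changes, so it was borrowed from Anshoic.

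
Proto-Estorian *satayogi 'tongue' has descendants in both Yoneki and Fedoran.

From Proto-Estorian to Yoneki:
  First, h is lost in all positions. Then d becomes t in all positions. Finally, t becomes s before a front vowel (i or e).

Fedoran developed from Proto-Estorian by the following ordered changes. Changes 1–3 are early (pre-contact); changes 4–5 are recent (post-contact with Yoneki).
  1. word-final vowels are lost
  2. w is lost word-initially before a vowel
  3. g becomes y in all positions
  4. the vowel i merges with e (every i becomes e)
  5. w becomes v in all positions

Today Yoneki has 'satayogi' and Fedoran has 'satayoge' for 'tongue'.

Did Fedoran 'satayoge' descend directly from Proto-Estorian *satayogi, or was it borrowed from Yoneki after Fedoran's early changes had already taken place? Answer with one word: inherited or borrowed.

borrowed

If inherited, *satayogi would pass through all of Fedoran's changes:
Fedoran: *satayogi > satayog > satayoy  (by apocope, unconditioned shift)
If borrowed from Yoneki 'satayogi' after the early changes, it would undergo only the recent ones:
  rule 4 (vowel merger): satayogi → satayoge
  rule 5 (unconditioned shift): no change (satayoge)
  ⇒ as a loan: satayoge
Fedoran 'satayoge' matches the loan outcome 'satayoge', not the inherited 'satayoy' — it skipped the early Fedoran changes, so it was borrowed from Yoneki.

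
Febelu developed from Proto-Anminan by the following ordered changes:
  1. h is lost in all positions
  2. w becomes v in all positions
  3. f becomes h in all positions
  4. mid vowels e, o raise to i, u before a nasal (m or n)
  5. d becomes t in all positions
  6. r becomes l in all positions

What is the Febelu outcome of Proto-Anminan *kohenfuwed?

koinhuvet

Febelu: *kohenfuwed
  kohenfuwed → koenfuwed   [h-loss]
  koenfuwed → koenfuved   [unconditioned shift]
  koenfuved → koenhuved   [unconditioned shift]
  koenhuved → koinhuved   [pre-nasal raising]
  koinhuved → koinhuvet   [unconditioned shift]
  koinhuvet (rule 6 does not apply)
  giving Febelu koinhuvet.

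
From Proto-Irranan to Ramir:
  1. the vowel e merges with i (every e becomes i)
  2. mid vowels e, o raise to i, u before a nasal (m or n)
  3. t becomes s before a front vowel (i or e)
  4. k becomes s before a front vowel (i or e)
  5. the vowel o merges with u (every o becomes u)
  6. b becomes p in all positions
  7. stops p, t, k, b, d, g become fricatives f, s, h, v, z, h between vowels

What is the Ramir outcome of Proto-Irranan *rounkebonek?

ruunsifunik

Ramir: *rounkebonek > rounkibonik > rounkibunik > rounsibunik > ruunsibunik > ruunsipunik > ruunsifunik  (by vowel merger, pre-nasal raising, palatalisation, vowel merger, unconditioned shift, intervocalic lenition)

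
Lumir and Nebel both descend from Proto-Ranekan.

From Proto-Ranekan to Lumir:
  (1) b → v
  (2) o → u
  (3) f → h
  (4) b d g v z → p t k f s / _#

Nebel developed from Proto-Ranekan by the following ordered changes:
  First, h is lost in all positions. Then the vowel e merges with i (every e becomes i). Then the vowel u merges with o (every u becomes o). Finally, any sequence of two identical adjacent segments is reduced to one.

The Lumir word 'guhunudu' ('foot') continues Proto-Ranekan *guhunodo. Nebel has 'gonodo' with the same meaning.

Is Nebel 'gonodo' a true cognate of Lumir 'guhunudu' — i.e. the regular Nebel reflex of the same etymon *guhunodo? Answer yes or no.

yes

Derive the expected Nebel reflex of *guhunodo:
Nebel: *guhunodo
  guhunodo → guunodo   [h-loss]
  guunodo (rule 2 does not apply)
  guunodo → goonodo   [vowel merger]
  goonodo → gonodo   [degemination]
  giving Nebel gonodo.
Nebel 'gonodo' matches the regular reflex exactly, so the pair is cognate.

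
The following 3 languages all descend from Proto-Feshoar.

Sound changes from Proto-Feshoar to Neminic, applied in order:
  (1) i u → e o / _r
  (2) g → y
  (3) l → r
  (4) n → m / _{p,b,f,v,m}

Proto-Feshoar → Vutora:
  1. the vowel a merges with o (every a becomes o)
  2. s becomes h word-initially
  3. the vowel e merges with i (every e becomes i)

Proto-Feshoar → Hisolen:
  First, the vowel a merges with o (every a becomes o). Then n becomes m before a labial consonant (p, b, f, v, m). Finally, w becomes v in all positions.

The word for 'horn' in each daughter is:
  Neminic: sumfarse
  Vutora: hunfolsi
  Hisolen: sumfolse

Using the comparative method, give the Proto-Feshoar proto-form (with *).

Position 8: Neminic has e, Vutora has i, Hisolen has e. Hisolen preserves e here (none of its changes turn any other segment into e), so the proto-segment is *e.
Position 1: Neminic has s, Vutora has h, Hisolen has s. Neminic preserves s here (none of its changes turn any other segment into s), so the proto-segment is *s.
Verify the candidate proto-form against each daughter:
Neminic: *sunfalse > sunfarse > sumfarse  (by unconditioned shift, nasal place assimilation)
Vutora: start from *sunfalse.
  rule 1 (vowel merger): sunfalse → sunfolse
  rule 2 (debuccalisation): sunfolse → hunfolse
  rule 3 (vowel merger): hunfolse → hunfolsi
  ⇒ Vutora hunfolsi
Hisolen: start from *sunfalse.
  rule 1 (vowel merger): sunfalse → sunfolse
  rule 2 (nasal place assimilation): sunfolse → sumfolse
  rule 3: no change — sumfolse
  ⇒ Hisolen sumfolse
*sunfalse is the unique common source.

*sunfalse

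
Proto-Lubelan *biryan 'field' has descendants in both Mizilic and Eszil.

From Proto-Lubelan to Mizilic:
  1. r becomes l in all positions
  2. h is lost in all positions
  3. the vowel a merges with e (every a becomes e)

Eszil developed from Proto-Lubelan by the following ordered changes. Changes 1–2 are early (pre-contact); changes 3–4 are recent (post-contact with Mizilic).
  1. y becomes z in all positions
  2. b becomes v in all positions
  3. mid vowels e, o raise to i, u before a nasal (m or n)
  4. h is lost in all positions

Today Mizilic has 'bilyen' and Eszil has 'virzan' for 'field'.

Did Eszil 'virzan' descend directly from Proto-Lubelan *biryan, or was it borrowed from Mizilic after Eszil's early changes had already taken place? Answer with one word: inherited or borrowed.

inherited

If inherited, *biryan would pass through all of Eszil's changes:
Eszil: *biryan
  biryan → birzan   [unconditioned shift]
  birzan → virzan   [unconditioned shift]
  virzan (rule 3 does not apply)
  virzan (rule 4 does not apply)
  giving Eszil virzan.
If borrowed from Mizilic 'bilyen' after the early changes, it would undergo only the recent ones:
  rule 3 (pre-nasal raising): bilyen → bilyin
  rule 4 (h-loss): no change (bilyin)
  ⇒ as a loan: bilyin
Eszil 'virzan' matches the inherited outcome exactly, so it is an inherited cognate, not a loan.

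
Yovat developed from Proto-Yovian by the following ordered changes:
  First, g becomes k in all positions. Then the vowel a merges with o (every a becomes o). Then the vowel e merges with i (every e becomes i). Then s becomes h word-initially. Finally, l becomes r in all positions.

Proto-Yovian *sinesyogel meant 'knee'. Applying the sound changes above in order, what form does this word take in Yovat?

hinisyokir

Yovat: *sinesyogel
  sinesyogel → sinesyokel   [unconditioned shift]
  sinesyokel (rule 2 does not apply)
  sinesyokel → sinisyokil   [vowel merger]
  sinisyokil → hinisyokil   [debuccalisation]
  hinisyokil → hinisyokir   [unconditioned shift]
  giving Yovat hinisyokir.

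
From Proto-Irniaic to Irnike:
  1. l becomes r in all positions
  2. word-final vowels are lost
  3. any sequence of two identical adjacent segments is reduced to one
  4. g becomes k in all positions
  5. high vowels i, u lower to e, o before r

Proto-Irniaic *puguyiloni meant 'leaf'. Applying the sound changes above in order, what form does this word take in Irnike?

Irnike: *puguyiloni
  puguyiloni → puguyironi   [unconditioned shift]
  puguyironi → puguyiron   [apocope]
  puguyiron (rule 3 does not apply)
  puguyiron → pukuyiron   [unconditioned shift]
  pukuyiron → pukuyeron   [pre-rhotic lowering]
  giving Irnike pukuyeron.

pukuyeron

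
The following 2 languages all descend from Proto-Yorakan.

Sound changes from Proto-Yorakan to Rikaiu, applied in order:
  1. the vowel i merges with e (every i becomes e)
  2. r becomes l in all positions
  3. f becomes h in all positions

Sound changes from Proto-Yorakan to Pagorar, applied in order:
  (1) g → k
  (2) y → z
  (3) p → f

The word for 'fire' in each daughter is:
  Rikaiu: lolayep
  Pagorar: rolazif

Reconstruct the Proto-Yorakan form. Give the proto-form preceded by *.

*rolayip

Position 5: Rikaiu has y, Pagorar has z. Rikaiu preserves y here (none of its changes turn any other segment into y), so the proto-segment is *y.
Position 7: Rikaiu has p, Pagorar has f. Rikaiu preserves p here (none of its changes turn any other segment into p), so the proto-segment is *p.
Verify the candidate proto-form against each daughter:
Rikaiu: *rolayip
  rolayip → rolayep   [vowel merger]
  rolayep → lolayep   [unconditioned shift]
  lolayep (rule 3 does not apply)
  giving Rikaiu lolayep.
Pagorar: *rolayip
  rolayip (rule 1 does not apply)
  rolayip → rolazip   [unconditioned shift]
  rolazip → rolazif   [unconditioned shift]
  giving Pagorar rolazif.
Only *rolayip yields all of Rikaiu lolayep, Pagorar rolazif.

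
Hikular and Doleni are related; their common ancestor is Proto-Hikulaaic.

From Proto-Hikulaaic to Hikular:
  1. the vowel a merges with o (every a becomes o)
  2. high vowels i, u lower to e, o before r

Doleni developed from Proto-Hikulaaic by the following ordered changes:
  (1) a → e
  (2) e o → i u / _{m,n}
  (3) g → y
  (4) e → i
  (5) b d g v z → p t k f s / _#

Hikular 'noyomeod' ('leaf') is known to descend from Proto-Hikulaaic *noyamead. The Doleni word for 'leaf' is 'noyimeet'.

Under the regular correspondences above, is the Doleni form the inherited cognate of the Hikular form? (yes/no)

Derive the expected Doleni reflex of *noyamead:
Doleni: start from *noyamead.
  rule 1 (vowel merger): noyamead → noyemeed
  rule 2 (pre-nasal raising): noyemeed → noyimeed
  rule 3: no change — noyimeed
  rule 4 (vowel merger): noyimeed → noyimiid
  rule 5 (final devoicing): noyimiid → noyimiit
  ⇒ Doleni noyimiit
The regular Doleni reflex would be 'noyimiit', but the attested form is 'noyimeet'. The correspondence is irregular, so they are not cognates (the Doleni form has a different source).

no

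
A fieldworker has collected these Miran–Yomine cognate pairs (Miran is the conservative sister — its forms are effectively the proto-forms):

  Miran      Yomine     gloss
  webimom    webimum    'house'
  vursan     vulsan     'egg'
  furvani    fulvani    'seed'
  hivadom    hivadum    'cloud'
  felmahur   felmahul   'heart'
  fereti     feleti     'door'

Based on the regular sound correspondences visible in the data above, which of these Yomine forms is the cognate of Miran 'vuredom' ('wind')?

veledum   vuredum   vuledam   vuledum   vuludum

vuledum

fereti ~ feleti — Miran r corresponds to Yomine l between vowels (before a front vowel).
webimom ~ webimum, hivadom ~ hivadum — Miran o corresponds to Yomine u after a consonant, before a nasal.
Applying these to Miran 'vuredom':
  vuredom → vuledom   (r→l between vowels (before a front vowel))
  vuledom → vuledum   (o→u after a consonant, before a nasal)
So the Yomine cognate is 'vuledum'.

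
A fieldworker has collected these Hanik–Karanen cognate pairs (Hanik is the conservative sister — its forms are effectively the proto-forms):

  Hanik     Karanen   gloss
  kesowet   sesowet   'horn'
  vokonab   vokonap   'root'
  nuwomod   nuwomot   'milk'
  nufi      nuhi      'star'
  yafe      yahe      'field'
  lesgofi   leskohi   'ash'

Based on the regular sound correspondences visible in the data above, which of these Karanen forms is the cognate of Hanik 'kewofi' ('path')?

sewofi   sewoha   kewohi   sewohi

kesowet ~ sesowet — Hanik k corresponds to Karanen s word-initially before a front vowel.
nufi ~ nuhi, lesgofi ~ leskohi — Hanik f corresponds to Karanen h between vowels (before a front vowel).
Applying these to Hanik 'kewofi':
  kewofi → sewofi   (k→s word-initially before a front vowel)
  sewofi → sewohi   (f→h between vowels (before a front vowel))
So the Karanen cognate is 'sewohi'.

sewohi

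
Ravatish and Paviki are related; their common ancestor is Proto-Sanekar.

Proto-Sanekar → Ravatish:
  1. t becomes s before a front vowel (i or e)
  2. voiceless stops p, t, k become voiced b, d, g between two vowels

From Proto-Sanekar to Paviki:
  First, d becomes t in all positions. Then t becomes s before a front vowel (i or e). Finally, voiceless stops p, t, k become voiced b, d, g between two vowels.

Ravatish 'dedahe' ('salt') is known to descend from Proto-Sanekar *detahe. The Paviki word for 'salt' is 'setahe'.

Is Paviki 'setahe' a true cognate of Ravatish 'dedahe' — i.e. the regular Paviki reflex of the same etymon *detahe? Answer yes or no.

no

Derive the expected Paviki reflex of *detahe:
Paviki: start from *detahe.
  rule 1 (unconditioned shift): detahe → tetahe
  rule 2 (palatalisation): tetahe → setahe
  rule 3 (intervocalic voicing): setahe → sedahe
  ⇒ Paviki sedahe
The regular Paviki reflex would be 'sedahe', but the attested form is 'setahe'. The correspondence is irregular, so they are not cognates (the Paviki form has a different source).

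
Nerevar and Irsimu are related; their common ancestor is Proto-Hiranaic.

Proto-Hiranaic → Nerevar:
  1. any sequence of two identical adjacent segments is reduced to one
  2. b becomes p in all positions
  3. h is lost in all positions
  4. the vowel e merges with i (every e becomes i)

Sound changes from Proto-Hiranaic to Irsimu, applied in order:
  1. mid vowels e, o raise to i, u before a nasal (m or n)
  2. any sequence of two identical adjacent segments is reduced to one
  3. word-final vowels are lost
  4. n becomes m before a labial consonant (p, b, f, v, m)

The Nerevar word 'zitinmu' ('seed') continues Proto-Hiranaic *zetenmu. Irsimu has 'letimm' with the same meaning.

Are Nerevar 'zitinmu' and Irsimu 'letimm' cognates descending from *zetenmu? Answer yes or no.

Derive the expected Irsimu reflex of *zetenmu:
Irsimu: start from *zetenmu.
  rule 1 (pre-nasal raising): zetenmu → zetinmu
  rule 2: no change — zetinmu
  rule 3 (apocope): zetinmu → zetinm
  rule 4 (nasal place assimilation): zetinm → zetimm
  ⇒ Irsimu zetimm
The regular Irsimu reflex would be 'zetimm', but the attested form is 'letimm'. The correspondence is irregular, so they are not cognates (the Irsimu form has a different source).

no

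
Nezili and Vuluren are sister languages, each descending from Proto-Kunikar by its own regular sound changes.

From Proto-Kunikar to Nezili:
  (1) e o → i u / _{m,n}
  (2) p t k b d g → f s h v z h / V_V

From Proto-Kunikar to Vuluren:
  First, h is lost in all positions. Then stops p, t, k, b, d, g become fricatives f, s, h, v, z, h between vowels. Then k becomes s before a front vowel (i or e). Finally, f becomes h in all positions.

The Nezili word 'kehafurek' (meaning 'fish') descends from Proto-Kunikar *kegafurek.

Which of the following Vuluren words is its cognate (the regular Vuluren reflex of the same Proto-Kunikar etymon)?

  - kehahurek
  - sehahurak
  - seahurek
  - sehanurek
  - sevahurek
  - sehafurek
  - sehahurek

sehahurek

Vuluren: *kegafurek > kehafurek > sehafurek > sehahurek  (by intervocalic lenition, palatalisation, unconditioned shift)
The other candidates each miss or misapply at least one Vuluren change.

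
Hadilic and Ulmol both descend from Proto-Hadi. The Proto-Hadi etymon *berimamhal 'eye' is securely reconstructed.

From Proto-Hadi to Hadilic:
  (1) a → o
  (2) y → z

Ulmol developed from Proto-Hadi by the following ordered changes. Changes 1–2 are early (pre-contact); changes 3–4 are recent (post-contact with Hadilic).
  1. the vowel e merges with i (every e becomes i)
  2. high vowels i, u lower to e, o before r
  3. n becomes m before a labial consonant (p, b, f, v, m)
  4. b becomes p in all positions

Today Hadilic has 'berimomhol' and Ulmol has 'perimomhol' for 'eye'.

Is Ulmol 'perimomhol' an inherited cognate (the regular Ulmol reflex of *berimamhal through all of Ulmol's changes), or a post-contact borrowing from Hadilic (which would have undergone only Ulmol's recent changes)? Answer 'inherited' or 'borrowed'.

If inherited, *berimamhal would pass through all of Ulmol's changes:
Ulmol: start from *berimamhal.
  rule 1 (vowel merger): berimamhal → birimamhal
  rule 2 (pre-rhotic lowering): birimamhal → berimamhal
  rule 3: no change — berimamhal
  rule 4 (unconditioned shift): berimamhal → perimamhal
  ⇒ Ulmol perimamhal
If borrowed from Hadilic 'berimomhol' after the early changes, it would undergo only the recent ones:
  rule 3 (nasal place assimilation): no change (berimomhol)
  rule 4 (unconditioned shift): berimomhol → perimomhol
  ⇒ as a loan: perimomhol
Ulmol 'perimomhol' matches the loan outcome 'perimomhol', not the inherited 'perimamhal' — it skipped the early Ulmol changes, so it was borrowed from Hadilic.

borrowed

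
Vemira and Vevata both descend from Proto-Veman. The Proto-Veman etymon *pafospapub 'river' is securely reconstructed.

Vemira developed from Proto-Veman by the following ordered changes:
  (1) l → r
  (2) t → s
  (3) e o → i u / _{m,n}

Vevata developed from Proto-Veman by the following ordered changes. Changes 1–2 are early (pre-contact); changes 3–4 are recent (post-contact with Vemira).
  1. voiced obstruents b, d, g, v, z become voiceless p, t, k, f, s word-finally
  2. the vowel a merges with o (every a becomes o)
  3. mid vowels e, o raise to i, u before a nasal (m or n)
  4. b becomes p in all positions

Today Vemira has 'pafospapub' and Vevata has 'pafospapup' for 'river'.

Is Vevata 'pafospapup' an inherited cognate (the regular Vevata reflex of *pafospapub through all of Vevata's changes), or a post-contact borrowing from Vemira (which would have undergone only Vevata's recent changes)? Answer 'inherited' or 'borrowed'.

borrowed

If inherited, *pafospapub would pass through all of Vevata's changes:
Vevata: *pafospapub > pafospapup > pofospopup  (by final devoicing, vowel merger)
If borrowed from Vemira 'pafospapub' after the early changes, it would undergo only the recent ones:
  rule 3 (pre-nasal raising): no change (pafospapub)
  rule 4 (unconditioned shift): pafospapub → pafospapup
  ⇒ as a loan: pafospapup
Vevata 'pafospapup' matches the loan outcome 'pafospapup', not the inherited 'pofospopup' — it skipped the early Vevata changes, so it was borrowed from Vemira.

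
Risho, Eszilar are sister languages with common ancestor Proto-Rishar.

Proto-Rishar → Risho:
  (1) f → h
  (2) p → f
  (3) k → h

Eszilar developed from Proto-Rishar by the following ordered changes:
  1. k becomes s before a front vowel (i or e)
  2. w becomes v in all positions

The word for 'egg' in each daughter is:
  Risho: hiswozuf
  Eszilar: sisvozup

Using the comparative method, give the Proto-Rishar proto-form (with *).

*kiswozup

Position 1: Risho has h, Eszilar has s. Taking the neighbouring segments as reconstructed: Risho h could go back to *k or *f or *h; Eszilar s could go back to *k or *s — the one source consistent with every daughter is *k.
Position 8: Risho has f, Eszilar has p. Eszilar preserves p here (none of its changes turn any other segment into p), so the proto-segment is *p.
Continuing position by position gives *kiswozup; check it forward:
Risho: *kiswozup
  kiswozup (rule 1 does not apply)
  kiswozup → kiswozuf   [unconditioned shift]
  kiswozuf → hiswozuf   [unconditioned shift]
  giving Risho hiswozuf.
Eszilar: *kiswozup
  kiswozup → siswozup   [palatalisation]
  siswozup → sisvozup   [unconditioned shift]
  giving Eszilar sisvozup.
No other proto-form is consistent with every reflex, so the reconstruction is *kiswozup.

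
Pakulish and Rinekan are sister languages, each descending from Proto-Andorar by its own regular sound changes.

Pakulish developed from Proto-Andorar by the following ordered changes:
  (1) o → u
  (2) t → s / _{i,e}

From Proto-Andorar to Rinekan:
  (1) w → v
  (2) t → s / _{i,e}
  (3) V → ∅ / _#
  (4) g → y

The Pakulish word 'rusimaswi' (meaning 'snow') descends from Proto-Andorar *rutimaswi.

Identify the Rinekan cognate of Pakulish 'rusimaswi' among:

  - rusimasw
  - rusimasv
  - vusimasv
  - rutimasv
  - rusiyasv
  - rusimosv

rusimasv

Rinekan: start from *rutimaswi.
  rule 1 (unconditioned shift): rutimaswi → rutimasvi
  rule 2 (palatalisation): rutimasvi → rusimasvi
  rule 3 (apocope): rusimasvi → rusimasv
  rule 4: no change — rusimasv
  ⇒ Rinekan rusimasv
Only 'rusimasv' matches the regular Rinekan development of *rutimaswi.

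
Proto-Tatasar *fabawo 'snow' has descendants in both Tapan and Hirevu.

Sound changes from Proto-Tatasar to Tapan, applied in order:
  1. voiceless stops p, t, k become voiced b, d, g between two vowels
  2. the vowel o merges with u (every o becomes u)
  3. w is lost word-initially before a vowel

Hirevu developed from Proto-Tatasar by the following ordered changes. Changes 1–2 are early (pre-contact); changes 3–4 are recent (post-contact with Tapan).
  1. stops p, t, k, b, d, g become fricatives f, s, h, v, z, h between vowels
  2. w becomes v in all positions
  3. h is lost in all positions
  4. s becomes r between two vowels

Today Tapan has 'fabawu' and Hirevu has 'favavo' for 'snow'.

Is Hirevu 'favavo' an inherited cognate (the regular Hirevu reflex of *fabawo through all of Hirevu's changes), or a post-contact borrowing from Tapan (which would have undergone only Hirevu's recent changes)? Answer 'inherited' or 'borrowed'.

inherited

If inherited, *fabawo would pass through all of Hirevu's changes:
Hirevu: *fabawo > favawo > favavo  (by intervocalic lenition, unconditioned shift)
If borrowed from Tapan 'fabawu' after the early changes, it would undergo only the recent ones:
  rule 3 (h-loss): no change (fabawu)
  rule 4 (rhotacism): no change (fabawu)
  ⇒ as a loan: fabawu
Hirevu 'favavo' matches the inherited outcome exactly, so it is an inherited cognate, not a loan.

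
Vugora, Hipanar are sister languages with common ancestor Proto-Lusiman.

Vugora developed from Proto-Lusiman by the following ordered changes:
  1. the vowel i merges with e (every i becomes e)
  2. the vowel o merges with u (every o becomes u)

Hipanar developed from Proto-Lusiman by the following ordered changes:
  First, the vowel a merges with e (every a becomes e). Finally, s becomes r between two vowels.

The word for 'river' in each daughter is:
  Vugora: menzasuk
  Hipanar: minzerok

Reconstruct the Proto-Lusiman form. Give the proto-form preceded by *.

Position 6: Vugora has s, Hipanar has r. Vugora preserves s here (none of its changes turn any other segment into s), so the proto-segment is *s.
Position 2: Vugora has e, Hipanar has i. Hipanar preserves i here (none of its changes turn any other segment into i), so the proto-segment is *i.
Verify the candidate proto-form against each daughter:
Vugora: *minzasok
  minzasok → menzasok   [vowel merger]
  menzasok → menzasuk   [vowel merger]
  giving Vugora menzasuk.
Hipanar: *minzasok
  minzasok → minzesok   [vowel merger]
  minzesok → minzerok   [rhotacism]
  giving Hipanar minzerok.
*minzasok is the unique common source.

*minzasok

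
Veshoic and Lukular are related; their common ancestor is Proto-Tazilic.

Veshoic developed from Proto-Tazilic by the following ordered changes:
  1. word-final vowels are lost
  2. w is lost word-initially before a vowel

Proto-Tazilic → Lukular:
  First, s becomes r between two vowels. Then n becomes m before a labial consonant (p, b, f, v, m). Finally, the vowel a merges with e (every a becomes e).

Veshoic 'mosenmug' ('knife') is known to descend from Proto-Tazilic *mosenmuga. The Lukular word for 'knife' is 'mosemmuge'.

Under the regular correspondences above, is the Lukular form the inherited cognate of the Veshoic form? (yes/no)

Derive the expected Lukular reflex of *mosenmuga:
Lukular: *mosenmuga > morenmuga > moremmuga > moremmuge  (by rhotacism, nasal place assimilation, vowel merger)
The regular Lukular reflex would be 'moremmuge', but the attested form is 'mosemmuge'. The correspondence is irregular, so they are not cognates (the Lukular form has a different source).

no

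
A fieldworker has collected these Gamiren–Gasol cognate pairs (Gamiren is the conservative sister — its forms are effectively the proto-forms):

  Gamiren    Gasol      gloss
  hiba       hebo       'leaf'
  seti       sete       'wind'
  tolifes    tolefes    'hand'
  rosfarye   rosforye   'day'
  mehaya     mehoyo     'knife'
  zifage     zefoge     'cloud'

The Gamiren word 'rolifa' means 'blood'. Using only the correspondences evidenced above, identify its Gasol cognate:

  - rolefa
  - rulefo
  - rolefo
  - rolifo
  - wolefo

rolefo

tolifes ~ tolefes, zifage ~ zefoge — Gamiren i corresponds to Gasol e after a consonant, before a labial obstruent.
hiba ~ hebo, mehaya ~ mehoyo — Gamiren a corresponds to Gasol o word-finally.
Applying these to Gamiren 'rolifa':
  rolifa → rolefa   (i→e after a consonant, before a labial obstruent)
  rolefa → rolefo   (a→o word-finally)
So the Gasol cognate is 'rolefo'.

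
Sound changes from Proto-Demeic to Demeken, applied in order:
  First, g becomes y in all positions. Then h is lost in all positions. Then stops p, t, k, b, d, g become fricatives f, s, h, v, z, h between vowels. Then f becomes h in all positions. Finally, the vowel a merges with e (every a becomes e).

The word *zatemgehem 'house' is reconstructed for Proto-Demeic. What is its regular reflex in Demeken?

zesemyeem

Demeken: *zatemgehem
  zatemgehem → zatemyehem   [unconditioned shift]
  zatemyehem → zatemyeem   [h-loss]
  zatemyeem → zasemyeem   [intervocalic lenition]
  zasemyeem (rule 4 does not apply)
  zasemyeem → zesemyeem   [vowel merger]
  giving Demeken zesemyeem.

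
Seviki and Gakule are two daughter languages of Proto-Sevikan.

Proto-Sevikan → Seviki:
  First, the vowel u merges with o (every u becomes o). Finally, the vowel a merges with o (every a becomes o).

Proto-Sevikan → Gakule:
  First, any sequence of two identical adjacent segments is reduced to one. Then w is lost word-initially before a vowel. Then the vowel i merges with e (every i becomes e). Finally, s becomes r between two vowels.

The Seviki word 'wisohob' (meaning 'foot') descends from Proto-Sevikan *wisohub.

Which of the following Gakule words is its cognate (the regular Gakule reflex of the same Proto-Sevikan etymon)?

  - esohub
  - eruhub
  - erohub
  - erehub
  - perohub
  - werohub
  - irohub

erohub

Gakule: start from *wisohub.
  rule 1: no change — wisohub
  rule 2 (glide loss): wisohub → isohub
  rule 3 (vowel merger): isohub → esohub
  rule 4 (rhotacism): esohub → erohub
  ⇒ Gakule erohub
Among the options, 'erohub' alone shows every Gakule change applied in order.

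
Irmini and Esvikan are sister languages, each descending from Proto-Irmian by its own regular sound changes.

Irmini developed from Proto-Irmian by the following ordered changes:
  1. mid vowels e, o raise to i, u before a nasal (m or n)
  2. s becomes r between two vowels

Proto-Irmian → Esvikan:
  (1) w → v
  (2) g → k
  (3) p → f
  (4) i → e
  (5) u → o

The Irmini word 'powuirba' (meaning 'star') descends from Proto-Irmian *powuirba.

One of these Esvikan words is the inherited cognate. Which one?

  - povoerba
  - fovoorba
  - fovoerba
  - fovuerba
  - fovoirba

fovoerba

Esvikan: start from *powuirba.
  rule 1 (unconditioned shift): powuirba → povuirba
  rule 2: no change — povuirba
  rule 3 (unconditioned shift): povuirba → fovuirba
  rule 4 (vowel merger): fovuirba → fovuerba
  rule 5 (vowel merger): fovuerba → fovoerba
  ⇒ Esvikan fovoerba
The other candidates each miss or misapply at least one Esvikan change.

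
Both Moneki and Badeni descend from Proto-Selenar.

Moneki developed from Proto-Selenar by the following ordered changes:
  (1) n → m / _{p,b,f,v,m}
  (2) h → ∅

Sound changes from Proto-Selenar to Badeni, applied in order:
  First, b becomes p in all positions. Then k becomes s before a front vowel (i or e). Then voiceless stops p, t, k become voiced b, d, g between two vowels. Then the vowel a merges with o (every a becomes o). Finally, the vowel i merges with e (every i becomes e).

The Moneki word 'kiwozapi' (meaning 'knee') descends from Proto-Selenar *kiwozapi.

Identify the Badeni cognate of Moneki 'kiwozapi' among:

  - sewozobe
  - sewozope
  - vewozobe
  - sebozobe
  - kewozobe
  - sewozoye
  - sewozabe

Badeni: start from *kiwozapi.
  rule 1: no change — kiwozapi
  rule 2 (palatalisation): kiwozapi → siwozapi
  rule 3 (intervocalic voicing): siwozapi → siwozabi
  rule 4 (vowel merger): siwozabi → siwozobi
  rule 5 (vowel merger): siwozobi → sewozobe
  ⇒ Badeni sewozobe

sewozobe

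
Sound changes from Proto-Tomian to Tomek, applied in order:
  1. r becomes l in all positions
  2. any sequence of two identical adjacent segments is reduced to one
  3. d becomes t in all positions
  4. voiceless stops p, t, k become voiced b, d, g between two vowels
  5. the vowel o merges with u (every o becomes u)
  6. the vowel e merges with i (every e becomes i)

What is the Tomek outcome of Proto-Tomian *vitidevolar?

Tomek: *vitidevolar
  vitidevolar → vitidevolal   [unconditioned shift]
  vitidevolal (rule 2 does not apply)
  vitidevolal → vititevolal   [unconditioned shift]
  vititevolal → vididevolal   [intervocalic voicing]
  vididevolal → vididevulal   [vowel merger]
  vididevulal → vididivulal   [vowel merger]
  giving Tomek vididivulal.

vididivulal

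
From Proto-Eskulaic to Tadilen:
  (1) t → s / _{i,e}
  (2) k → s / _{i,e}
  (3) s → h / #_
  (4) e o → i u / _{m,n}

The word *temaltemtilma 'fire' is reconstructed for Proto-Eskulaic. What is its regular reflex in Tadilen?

himalsimsilma

Tadilen: *temaltemtilma
  temaltemtilma → semalsemsilma   [palatalisation]
  semalsemsilma (rule 2 does not apply)
  semalsemsilma → hemalsemsilma   [debuccalisation]
  hemalsemsilma → himalsimsilma   [pre-nasal raising]
  giving Tadilen himalsimsilma.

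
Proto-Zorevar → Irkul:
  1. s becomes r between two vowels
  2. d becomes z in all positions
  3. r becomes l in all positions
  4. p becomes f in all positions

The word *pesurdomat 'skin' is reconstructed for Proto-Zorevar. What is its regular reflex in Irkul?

felulzomat

Irkul: *pesurdomat > perurdomat > perurzomat > pelulzomat > felulzomat  (by rhotacism, unconditioned shift, unconditioned shift, unconditioned shift)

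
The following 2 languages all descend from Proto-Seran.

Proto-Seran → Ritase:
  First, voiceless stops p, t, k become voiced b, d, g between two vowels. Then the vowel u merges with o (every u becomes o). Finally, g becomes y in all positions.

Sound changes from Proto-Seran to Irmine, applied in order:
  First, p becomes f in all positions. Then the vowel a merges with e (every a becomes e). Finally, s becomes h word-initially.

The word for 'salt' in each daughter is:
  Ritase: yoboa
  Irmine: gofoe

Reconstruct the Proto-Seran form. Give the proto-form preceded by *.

Position 1: Ritase has y, Irmine has g. Irmine preserves g here (none of its changes turn any other segment into g), so the proto-segment is *g.
Position 3: Ritase has b, Irmine has f. Taking the neighbouring segments as reconstructed: Ritase b could go back to *p or *b; Irmine f could go back to *p or *f — the one source consistent with every daughter is *p.
Position 5: Ritase has a, Irmine has e. Ritase preserves a here (none of its changes turn any other segment into a), so the proto-segment is *a.
The remaining positions agree across the daughters. Check the candidate against every language:
Ritase: *gopoa > goboa > yoboa  (by intervocalic voicing, unconditioned shift)
Irmine: *gopoa
  gopoa → gofoa   [unconditioned shift]
  gofoa → gofoe   [vowel merger]
  gofoe (rule 3 does not apply)
  giving Irmine gofoe.
*gopoa is the unique common source.

*gopoa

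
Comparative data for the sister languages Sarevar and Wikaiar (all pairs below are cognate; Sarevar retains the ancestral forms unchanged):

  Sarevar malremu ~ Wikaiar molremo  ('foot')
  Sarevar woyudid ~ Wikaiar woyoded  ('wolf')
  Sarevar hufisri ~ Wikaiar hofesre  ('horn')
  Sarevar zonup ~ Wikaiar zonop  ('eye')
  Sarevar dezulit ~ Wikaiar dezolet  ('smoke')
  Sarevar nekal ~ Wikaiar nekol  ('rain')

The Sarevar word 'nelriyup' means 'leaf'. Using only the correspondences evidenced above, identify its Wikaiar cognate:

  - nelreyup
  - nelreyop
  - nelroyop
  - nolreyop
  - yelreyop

woyudid ~ woyoded, hufisri ~ hofesre — Sarevar i corresponds to Wikaiar e after a consonant, before a consonant other than r, m, n, p, b, f, v.
zonup ~ zonop — Sarevar u corresponds to Wikaiar o after a consonant, before a labial obstruent.
Applying these to Sarevar 'nelriyup':
  nelriyup → nelreyup   (i→e after a consonant, before a consonant other than r, m, n, p, b, f, v)
  nelreyup → nelreyop   (u→o after a consonant, before a labial obstruent)
So the Wikaiar cognate is 'nelreyop'.

nelreyop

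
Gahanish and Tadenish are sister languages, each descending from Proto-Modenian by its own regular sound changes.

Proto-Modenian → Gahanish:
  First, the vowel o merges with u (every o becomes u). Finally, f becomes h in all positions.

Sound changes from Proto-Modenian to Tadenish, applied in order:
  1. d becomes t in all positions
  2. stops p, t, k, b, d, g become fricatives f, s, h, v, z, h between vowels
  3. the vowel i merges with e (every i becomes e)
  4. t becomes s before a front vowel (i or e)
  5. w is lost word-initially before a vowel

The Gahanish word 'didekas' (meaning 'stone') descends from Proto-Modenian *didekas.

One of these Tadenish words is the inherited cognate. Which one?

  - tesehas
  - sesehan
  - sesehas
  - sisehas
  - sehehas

Tadenish: *didekas > titekas > tisehas > tesehas > sesehas  (by unconditioned shift, intervocalic lenition, vowel merger, palatalisation)
Among the options, 'sesehas' alone shows every Tadenish change applied in order.

sesehas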